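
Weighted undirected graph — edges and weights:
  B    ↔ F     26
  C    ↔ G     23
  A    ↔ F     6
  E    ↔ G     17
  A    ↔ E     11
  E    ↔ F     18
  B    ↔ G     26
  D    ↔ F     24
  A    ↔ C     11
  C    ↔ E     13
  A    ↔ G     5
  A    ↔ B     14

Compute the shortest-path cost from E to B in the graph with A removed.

Paths from E to B avoiding A:
E -> C -> G -> B: 13 + 23 + 26 = 62
E -> F -> B: 18 + 26 = 44
E -> G -> B: 17 + 26 = 43
The minimum is 43.

43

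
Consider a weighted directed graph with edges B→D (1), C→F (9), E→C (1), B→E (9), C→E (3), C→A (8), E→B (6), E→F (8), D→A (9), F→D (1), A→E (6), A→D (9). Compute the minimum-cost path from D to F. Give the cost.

23

Candidate routes:
D-A-E-F: 9 + 6 + 8 = 23
D-A-E-C-F: 9 + 6 + 1 + 9 = 25
The minimum is 23.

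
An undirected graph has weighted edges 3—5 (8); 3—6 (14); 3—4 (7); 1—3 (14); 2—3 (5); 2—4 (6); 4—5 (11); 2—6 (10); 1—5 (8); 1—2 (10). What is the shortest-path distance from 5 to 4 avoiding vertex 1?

11

Comparing a few candidate routes:
5 - 3 - 4: 8 + 7 = 15
5 - 4: 11
5 - 3 - 2 - 4: 8 + 5 + 6 = 19
Best route has total 11.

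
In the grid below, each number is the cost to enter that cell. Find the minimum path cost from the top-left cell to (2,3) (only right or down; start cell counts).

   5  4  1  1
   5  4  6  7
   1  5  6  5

Best path: (0,0)→(0,1)→(0,2)→(0,3)→(1,3)→(2,3)
Cost: 5 + 4 + 1 + 1 + 7 + 5 = 23

23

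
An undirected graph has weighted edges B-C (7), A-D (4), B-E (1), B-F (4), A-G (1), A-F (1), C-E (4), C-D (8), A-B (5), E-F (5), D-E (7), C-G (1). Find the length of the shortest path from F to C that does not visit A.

A few of the F→C routes:
F-E-C: 5 + 4 = 9
F-B-E-C: 4 + 1 + 4 = 9
F-B-C: 4 + 7 = 11
The minimum is 9.

9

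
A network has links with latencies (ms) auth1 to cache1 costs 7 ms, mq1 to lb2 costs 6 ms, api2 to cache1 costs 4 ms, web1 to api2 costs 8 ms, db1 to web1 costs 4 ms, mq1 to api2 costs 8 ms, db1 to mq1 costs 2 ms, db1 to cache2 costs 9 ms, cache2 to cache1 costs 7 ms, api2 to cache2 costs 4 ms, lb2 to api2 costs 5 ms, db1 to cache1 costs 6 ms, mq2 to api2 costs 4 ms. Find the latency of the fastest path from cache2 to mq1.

11

Some routes from cache2 to mq1:
cache2 - db1 - mq1: 9 + 2 = 11
cache2 - api2 - lb2 - mq1: 4 + 5 + 6 = 15
cache2 - api2 - mq1: 4 + 8 = 12
Shortest: 11 ms.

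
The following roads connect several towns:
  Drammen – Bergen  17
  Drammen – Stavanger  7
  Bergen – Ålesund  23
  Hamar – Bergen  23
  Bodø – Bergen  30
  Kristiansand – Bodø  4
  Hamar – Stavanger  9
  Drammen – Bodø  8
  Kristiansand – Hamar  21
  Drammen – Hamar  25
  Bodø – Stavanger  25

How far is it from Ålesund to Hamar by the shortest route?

46

A few of the Ålesund→Hamar routes:
Ålesund-Bergen-Hamar: 23 + 23 = 46
Ålesund-Bergen-Drammen-Bodø-Kristiansand-Hamar: 23 + 17 + 8 + 4 + 21 = 73
Ålesund-Bergen-Bodø-Kristiansand-Hamar: 23 + 30 + 4 + 21 = 78
Ålesund-Bergen-Bodø-Drammen-Stavanger-Hamar: 23 + 30 + 8 + 7 + 9 = 77
Ålesund-Bergen-Drammen-Stavanger-Hamar: 23 + 17 + 7 + 9 = 56
Ålesund-Bergen-Drammen-Hamar: 23 + 17 + 25 = 65
The minimum is 46.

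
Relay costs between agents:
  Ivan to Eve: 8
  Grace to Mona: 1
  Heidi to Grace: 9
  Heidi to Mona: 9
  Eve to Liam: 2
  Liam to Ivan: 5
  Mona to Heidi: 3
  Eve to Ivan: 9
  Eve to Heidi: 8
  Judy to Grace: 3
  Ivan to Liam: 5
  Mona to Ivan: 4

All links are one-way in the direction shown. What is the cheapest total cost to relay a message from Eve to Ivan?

7

Routes from Eve to Ivan:
Eve-Heidi-Mona-Ivan: 8 + 9 + 4 = 21
Eve-Liam-Ivan: 2 + 5 = 7
Eve-Ivan: 9
Eve-Heidi-Grace-Mona-Ivan: 8 + 9 + 1 + 4 = 22
Shortest: 7.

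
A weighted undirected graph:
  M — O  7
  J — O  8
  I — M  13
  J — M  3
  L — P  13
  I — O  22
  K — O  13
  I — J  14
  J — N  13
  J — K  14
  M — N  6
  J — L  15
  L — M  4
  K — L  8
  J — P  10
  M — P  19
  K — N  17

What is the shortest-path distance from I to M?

A few of the I→M routes:
I → O → J → M: 22 + 8 + 3 = 33
I → O → M: 22 + 7 = 29
I → M: 13
I → J → M: 14 + 3 = 17
I → J → O → M: 14 + 8 + 7 = 29
Shortest: 13.

13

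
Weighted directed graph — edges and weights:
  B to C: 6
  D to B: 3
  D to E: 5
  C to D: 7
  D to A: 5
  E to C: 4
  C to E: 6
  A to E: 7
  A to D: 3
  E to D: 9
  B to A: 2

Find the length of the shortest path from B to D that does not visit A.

13

Paths from B to D avoiding A:
B-C-E-D: 6 + 6 + 9 = 21
B-C-D: 6 + 7 = 13
The minimum is 13.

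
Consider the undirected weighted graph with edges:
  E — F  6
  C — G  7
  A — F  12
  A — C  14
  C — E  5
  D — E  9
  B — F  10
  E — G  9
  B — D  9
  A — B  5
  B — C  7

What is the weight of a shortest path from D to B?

Checking several routes:
D-B: 9
D-E-C-B: 9 + 5 + 7 = 21
D-E-F-B: 9 + 6 + 10 = 25
The minimum is 9.

9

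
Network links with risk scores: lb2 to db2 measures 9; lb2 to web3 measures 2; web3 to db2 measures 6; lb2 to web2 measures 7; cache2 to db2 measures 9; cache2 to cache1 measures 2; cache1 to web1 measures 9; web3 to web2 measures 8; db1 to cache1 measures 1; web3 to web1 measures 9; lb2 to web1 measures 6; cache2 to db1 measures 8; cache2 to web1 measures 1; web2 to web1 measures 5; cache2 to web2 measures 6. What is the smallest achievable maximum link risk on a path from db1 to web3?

6

Checking several routes:
db1 - cache1 - cache2 - web1 - web2 - lb2 - web3: max(1, 2, 1, 5, 7, 2) = 7
db1 - cache1 - cache2 - web1 - lb2 - web3: max(1, 2, 1, 6, 2) = 6
db1 - cache1 - cache2 - web2 - web1 - lb2 - web3: max(1, 2, 6, 5, 6, 2) = 6
Smallest bottleneck: 6.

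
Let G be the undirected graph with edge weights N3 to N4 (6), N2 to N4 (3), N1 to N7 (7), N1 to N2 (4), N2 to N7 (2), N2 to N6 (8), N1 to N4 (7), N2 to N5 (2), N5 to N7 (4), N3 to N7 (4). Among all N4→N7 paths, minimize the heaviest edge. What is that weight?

Some routes from N4 to N7:
N4 → N3 → N7: max(6, 4) = 6
N4 → N2 → N5 → N7: max(3, 2, 4) = 4
N4 → N1 → N2 → N5 → N7: max(7, 4, 2, 4) = 7
N4 → N1 → N7: max(7, 7) = 7
N4 → N2 → N7: max(3, 2) = 3
Smallest bottleneck: 3.

3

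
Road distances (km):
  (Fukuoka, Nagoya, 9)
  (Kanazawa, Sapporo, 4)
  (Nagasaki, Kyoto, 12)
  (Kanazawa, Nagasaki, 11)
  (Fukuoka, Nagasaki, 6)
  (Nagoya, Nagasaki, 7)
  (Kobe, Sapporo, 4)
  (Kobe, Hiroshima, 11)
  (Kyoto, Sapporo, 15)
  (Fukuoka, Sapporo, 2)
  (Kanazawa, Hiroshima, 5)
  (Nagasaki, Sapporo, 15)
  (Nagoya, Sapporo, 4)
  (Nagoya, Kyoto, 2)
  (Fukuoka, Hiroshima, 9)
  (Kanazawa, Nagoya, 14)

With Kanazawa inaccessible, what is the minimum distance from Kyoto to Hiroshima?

Some routes from Kyoto to Hiroshima avoiding Kanazawa:
Kyoto - Nagoya - Sapporo - Kobe - Hiroshima: 2 + 4 + 4 + 11 = 21
Kyoto - Nagoya - Nagasaki - Fukuoka - Hiroshima: 2 + 7 + 6 + 9 = 24
Kyoto - Nagoya - Fukuoka - Hiroshima: 2 + 9 + 9 = 20
Kyoto - Sapporo - Fukuoka - Hiroshima: 15 + 2 + 9 = 26
Kyoto - Nagoya - Sapporo - Fukuoka - Hiroshima: 2 + 4 + 2 + 9 = 17
The minimum is 17 km.

17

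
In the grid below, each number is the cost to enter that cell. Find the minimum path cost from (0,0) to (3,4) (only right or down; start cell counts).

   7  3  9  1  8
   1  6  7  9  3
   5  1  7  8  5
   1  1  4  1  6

One optimal route is r0c0 -> r1c0 -> r2c0 -> r2c1 -> r3c1 -> r3c2 -> r3c3 -> r3c4.
Its cost is 7 + 1 + 5 + 1 + 1 + 4 + 1 + 6 = 26.

26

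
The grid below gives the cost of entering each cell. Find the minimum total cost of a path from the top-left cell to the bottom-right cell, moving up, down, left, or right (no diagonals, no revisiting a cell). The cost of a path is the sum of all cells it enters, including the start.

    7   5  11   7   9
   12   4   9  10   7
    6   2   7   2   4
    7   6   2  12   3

34

Cheapest: r0c0→r0c1→r1c1→r2c1→r2c2→r2c3→r2c4→r3c4
  7 + 5 + 4 + 2 + 7 + 2 + 4 + 3 = 34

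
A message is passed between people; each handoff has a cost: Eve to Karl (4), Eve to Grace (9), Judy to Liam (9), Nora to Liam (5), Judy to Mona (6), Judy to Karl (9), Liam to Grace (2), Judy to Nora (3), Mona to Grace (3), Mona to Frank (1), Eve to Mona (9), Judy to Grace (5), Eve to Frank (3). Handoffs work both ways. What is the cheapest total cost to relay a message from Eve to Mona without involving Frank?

9

Some routes from Eve to Mona avoiding Frank:
Eve-Karl-Judy-Mona: 4 + 9 + 6 = 19
Eve-Mona: 9
Eve-Grace-Mona: 9 + 3 = 12
Best route has total 9.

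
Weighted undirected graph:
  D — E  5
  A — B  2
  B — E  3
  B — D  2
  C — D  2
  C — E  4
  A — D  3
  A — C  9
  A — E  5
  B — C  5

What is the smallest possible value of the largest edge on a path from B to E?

3

A few of the B→E routes:
B - D - A - E: max(2, 3, 5) = 5
B - D - E: max(2, 5) = 5
B - E: max(3) = 3
B - A - D - C - E: max(2, 3, 2, 4) = 4
B - A - D - E: max(2, 3, 5) = 5
B - D - C - E: max(2, 2, 4) = 4
The minimum achievable maximum is 3.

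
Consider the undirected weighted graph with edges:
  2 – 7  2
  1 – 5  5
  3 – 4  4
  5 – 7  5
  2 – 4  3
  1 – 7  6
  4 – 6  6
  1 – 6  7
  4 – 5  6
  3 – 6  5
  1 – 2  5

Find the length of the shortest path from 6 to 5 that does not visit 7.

Checking several routes:
6 - 3 - 4 - 5: 5 + 4 + 6 = 15
6 - 4 - 5: 6 + 6 = 12
6 - 1 - 5: 7 + 5 = 12
Shortest: 12.

12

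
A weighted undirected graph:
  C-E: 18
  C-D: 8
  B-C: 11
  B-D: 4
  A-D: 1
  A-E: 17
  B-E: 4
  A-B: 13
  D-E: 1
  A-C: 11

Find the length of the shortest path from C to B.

Checking several routes:
C -> D -> E -> B: 8 + 1 + 4 = 13
C -> D -> B: 8 + 4 = 12
C -> B: 11
C -> A -> D -> E -> B: 11 + 1 + 1 + 4 = 17
C -> A -> D -> B: 11 + 1 + 4 = 16
C -> E -> B: 18 + 4 = 22
Shortest: 11.

11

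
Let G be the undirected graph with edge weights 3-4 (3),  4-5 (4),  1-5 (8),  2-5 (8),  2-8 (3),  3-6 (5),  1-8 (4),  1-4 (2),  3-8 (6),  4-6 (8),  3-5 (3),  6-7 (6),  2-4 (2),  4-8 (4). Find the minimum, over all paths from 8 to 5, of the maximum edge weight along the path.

3

Checking several routes:
8→4→5: max(4, 4) = 4
8→4→3→5: max(4, 3, 3) = 4
8→2→4→3→5: max(3, 2, 3, 3) = 3
Smallest bottleneck: 3.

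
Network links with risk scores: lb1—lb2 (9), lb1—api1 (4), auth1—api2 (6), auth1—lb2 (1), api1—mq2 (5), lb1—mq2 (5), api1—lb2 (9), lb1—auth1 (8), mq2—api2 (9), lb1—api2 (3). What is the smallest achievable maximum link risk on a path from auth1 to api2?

Comparing a few candidate routes:
auth1 → lb2 → lb1 → api1 → mq2 → api2: max(1, 9, 4, 5, 9) = 9
auth1 → lb2 → lb1 → api2: max(1, 9, 3) = 9
auth1 → lb2 → lb1 → mq2 → api2: max(1, 9, 5, 9) = 9
auth1 → api2: max(6) = 6
auth1 → lb1 → api2: max(8, 3) = 8
Best route has worst link 6.

6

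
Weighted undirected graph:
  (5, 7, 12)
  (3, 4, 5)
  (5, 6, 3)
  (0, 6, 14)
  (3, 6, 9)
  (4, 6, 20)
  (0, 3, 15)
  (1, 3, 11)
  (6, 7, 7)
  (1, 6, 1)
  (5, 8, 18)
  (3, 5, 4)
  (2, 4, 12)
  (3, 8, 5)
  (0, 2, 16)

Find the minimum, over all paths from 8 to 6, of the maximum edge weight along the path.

Comparing a few candidate routes:
8 - 3 - 5 - 7 - 6: max(5, 4, 12, 7) = 12
8 - 3 - 4 - 2 - 0 - 6: max(5, 5, 12, 16, 14) = 16
8 - 3 - 5 - 6: max(5, 4, 3) = 5
8 - 3 - 1 - 6: max(5, 11, 1) = 11
8 - 3 - 6: max(5, 9) = 9
8 - 3 - 0 - 6: max(5, 15, 14) = 15
Best route has worst link 5.

5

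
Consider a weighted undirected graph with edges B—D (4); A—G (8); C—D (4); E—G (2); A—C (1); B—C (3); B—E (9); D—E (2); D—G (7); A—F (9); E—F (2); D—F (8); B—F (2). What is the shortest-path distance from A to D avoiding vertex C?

12

A few of the A→D routes:
A → F → E → D: 9 + 2 + 2 = 13
A → G → E → D: 8 + 2 + 2 = 12
A → F → D: 9 + 8 = 17
A → F → B → D: 9 + 2 + 4 = 15
A → G → D: 8 + 7 = 15
Shortest: 12.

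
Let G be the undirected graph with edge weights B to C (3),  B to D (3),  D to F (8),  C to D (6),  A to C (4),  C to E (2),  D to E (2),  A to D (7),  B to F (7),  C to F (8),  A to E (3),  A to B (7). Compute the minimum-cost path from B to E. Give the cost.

5

A few of the B→E routes:
B -> D -> E: 3 + 2 = 5
B -> A -> E: 7 + 3 = 10
B -> C -> A -> E: 3 + 4 + 3 = 10
B -> D -> C -> E: 3 + 6 + 2 = 11
B -> C -> E: 3 + 2 = 5
The minimum is 5.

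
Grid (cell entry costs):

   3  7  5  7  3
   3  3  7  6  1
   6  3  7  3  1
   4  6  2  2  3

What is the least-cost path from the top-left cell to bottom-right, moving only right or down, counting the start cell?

Take r0c0 -> r1c0 -> r1c1 -> r2c1 -> r3c1 -> r3c2 -> r3c3 -> r3c4 for a total of 3 + 3 + 3 + 3 + 6 + 2 + 2 + 3 = 25.

25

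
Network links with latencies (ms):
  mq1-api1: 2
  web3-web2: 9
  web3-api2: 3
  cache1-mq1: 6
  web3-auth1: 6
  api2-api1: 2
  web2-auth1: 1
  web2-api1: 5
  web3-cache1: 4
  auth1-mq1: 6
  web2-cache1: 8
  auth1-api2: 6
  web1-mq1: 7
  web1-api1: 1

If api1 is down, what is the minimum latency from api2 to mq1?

12

Some routes from api2 to mq1 avoiding api1:
api2 → auth1 → mq1: 6 + 6 = 12
api2 → web3 → web2 → auth1 → mq1: 3 + 9 + 1 + 6 = 19
api2 → web3 → auth1 → mq1: 3 + 6 + 6 = 15
api2 → web3 → cache1 → mq1: 3 + 4 + 6 = 13
Shortest: 12 ms.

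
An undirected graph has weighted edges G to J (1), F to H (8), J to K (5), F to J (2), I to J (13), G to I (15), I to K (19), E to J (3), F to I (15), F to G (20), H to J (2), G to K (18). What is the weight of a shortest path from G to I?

14

Some routes from G to I:
G -> I: 15
G -> J -> F -> I: 1 + 2 + 15 = 18
G -> J -> K -> I: 1 + 5 + 19 = 25
G -> J -> I: 1 + 13 = 14
G -> J -> H -> F -> I: 1 + 2 + 8 + 15 = 26
Best route has total 14.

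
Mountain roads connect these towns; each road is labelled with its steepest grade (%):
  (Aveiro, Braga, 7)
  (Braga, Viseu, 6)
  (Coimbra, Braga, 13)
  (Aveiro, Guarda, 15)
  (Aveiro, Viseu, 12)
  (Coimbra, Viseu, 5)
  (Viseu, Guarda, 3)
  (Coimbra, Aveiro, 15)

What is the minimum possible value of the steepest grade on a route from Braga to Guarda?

6

Checking several routes:
Braga-Coimbra-Viseu-Guarda: max(13, 5, 3) = 13
Braga-Viseu-Guarda: max(6, 3) = 6
Braga-Coimbra-Aveiro-Viseu-Guarda: max(13, 15, 12, 3) = 15
Braga-Coimbra-Viseu-Aveiro-Guarda: max(13, 5, 12, 15) = 15
Braga-Aveiro-Viseu-Guarda: max(7, 12, 3) = 12
The minimum achievable maximum is 6%.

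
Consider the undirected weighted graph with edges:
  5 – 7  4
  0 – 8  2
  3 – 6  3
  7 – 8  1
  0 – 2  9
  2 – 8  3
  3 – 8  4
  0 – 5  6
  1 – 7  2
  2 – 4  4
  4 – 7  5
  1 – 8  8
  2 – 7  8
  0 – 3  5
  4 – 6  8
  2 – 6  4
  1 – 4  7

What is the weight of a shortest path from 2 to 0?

Some routes from 2 to 0:
2 → 0: 9
2 → 7 → 8 → 0: 8 + 1 + 2 = 11
2 → 8 → 0: 3 + 2 = 5
2 → 4 → 7 → 8 → 0: 4 + 5 + 1 + 2 = 12
Best route has total 5.

5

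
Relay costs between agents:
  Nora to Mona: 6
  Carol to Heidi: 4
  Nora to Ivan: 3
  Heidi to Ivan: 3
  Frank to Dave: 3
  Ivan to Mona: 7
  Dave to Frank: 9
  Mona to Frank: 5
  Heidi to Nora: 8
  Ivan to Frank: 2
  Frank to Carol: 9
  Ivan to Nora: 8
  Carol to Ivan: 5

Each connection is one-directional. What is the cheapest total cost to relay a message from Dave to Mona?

Comparing a few candidate routes:
Dave → Frank → Carol → Ivan → Nora → Mona: 9 + 9 + 5 + 8 + 6 = 37
Dave → Frank → Carol → Heidi → Ivan → Mona: 9 + 9 + 4 + 3 + 7 = 32
Dave → Frank → Carol → Heidi → Nora → Mona: 9 + 9 + 4 + 8 + 6 = 36
Dave → Frank → Carol → Ivan → Mona: 9 + 9 + 5 + 7 = 30
Shortest: 30.

30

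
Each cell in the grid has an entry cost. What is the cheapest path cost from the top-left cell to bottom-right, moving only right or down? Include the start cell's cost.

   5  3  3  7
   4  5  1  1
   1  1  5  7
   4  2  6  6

One optimal route is [0,0]→[1,0]→[2,0]→[2,1]→[3,1]→[3,2]→[3,3].
Its cost is 5 + 4 + 1 + 1 + 2 + 6 + 6 = 25.

25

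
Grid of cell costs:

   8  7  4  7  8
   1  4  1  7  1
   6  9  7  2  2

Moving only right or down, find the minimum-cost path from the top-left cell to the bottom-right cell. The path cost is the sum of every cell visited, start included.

Take r0c0 r1c0 r1c1 r1c2 r1c3 r1c4 r2c4 for a total of 8 + 1 + 4 + 1 + 7 + 1 + 2 = 24.

24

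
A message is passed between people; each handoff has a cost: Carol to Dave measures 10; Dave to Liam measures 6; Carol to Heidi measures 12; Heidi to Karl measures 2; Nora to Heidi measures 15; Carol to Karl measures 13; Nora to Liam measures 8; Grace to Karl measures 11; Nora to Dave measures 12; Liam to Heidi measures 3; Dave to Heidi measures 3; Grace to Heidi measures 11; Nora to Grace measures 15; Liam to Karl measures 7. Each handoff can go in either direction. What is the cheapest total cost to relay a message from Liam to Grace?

14

A few of the Liam→Grace routes:
Liam -> Karl -> Grace: 7 + 11 = 18
Liam -> Dave -> Heidi -> Grace: 6 + 3 + 11 = 20
Liam -> Heidi -> Grace: 3 + 11 = 14
Liam -> Karl -> Heidi -> Grace: 7 + 2 + 11 = 20
Liam -> Heidi -> Karl -> Grace: 3 + 2 + 11 = 16
Shortest: 14.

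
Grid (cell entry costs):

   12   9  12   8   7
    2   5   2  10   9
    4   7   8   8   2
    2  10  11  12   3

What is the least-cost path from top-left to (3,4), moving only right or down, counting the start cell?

One optimal route is r0c0 r1c0 r1c1 r1c2 r2c2 r2c3 r2c4 r3c4.
Its cost is 12 + 2 + 5 + 2 + 8 + 8 + 2 + 3 = 42.
For comparison, the top-then-right route costs 62.

42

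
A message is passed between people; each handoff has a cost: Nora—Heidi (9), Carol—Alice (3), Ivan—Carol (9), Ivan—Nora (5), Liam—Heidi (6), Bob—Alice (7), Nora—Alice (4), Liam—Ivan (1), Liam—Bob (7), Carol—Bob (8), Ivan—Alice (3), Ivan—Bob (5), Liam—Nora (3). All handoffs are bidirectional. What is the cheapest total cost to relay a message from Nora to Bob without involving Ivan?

Routes from Nora to Bob avoiding Ivan:
Nora - Alice - Bob: 4 + 7 = 11
Nora - Liam - Bob: 3 + 7 = 10
Nora - Alice - Carol - Bob: 4 + 3 + 8 = 15
Nora - Heidi - Liam - Bob: 9 + 6 + 7 = 22
Best route has total 10.

10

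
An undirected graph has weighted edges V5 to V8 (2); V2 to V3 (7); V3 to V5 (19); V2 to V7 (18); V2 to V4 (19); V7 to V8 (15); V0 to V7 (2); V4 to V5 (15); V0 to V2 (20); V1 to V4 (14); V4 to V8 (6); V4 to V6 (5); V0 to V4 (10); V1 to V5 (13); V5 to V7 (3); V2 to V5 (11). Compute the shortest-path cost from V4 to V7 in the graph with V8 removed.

Some routes from V4 to V7 avoiding V8:
V4 -> V2 -> V5 -> V7: 19 + 11 + 3 = 33
V4 -> V1 -> V5 -> V7: 14 + 13 + 3 = 30
V4 -> V2 -> V7: 19 + 18 = 37
V4 -> V0 -> V7: 10 + 2 = 12
V4 -> V5 -> V7: 15 + 3 = 18
Shortest: 12.

12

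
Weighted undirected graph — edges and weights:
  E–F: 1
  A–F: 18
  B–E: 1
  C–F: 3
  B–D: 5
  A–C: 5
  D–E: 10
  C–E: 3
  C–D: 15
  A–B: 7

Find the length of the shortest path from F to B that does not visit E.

15

Routes from F to B avoiding E:
F-C-D-B: 3 + 15 + 5 = 23
F-A-B: 18 + 7 = 25
F-A-C-D-B: 18 + 5 + 15 + 5 = 43
F-C-A-B: 3 + 5 + 7 = 15
The minimum is 15.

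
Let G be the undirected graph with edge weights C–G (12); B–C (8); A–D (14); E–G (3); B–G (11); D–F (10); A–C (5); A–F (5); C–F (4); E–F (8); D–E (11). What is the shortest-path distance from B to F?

A few of the B→F routes:
B -> C -> A -> F: 8 + 5 + 5 = 18
B -> C -> F: 8 + 4 = 12
B -> G -> E -> F: 11 + 3 + 8 = 22
Shortest: 12.

12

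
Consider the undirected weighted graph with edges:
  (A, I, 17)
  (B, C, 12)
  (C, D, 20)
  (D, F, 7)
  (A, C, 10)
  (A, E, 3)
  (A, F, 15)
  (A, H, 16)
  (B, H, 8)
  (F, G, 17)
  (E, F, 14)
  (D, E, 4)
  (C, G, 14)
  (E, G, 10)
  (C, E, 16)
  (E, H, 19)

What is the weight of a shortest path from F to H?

A few of the F→H routes:
F → A → H: 15 + 16 = 31
F → D → E → A → H: 7 + 4 + 3 + 16 = 30
F → E → A → H: 14 + 3 + 16 = 33
F → D → E → H: 7 + 4 + 19 = 30
The minimum is 30.

30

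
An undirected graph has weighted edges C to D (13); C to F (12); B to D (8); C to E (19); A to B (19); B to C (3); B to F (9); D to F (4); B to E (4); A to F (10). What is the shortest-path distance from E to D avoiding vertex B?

32

Paths from E to D avoiding B:
E→C→F→D: 19 + 12 + 4 = 35
E→C→D: 19 + 13 = 32
The minimum is 32.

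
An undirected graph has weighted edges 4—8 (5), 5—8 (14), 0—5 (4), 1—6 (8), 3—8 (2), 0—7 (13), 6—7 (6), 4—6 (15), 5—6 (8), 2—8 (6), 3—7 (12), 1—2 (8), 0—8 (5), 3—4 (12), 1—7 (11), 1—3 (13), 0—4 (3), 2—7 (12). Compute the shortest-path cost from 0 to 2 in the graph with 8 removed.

Some routes from 0 to 2 avoiding 8:
0 -> 7 -> 6 -> 1 -> 2: 13 + 6 + 8 + 8 = 35
0 -> 4 -> 6 -> 1 -> 2: 3 + 15 + 8 + 8 = 34
0 -> 5 -> 6 -> 1 -> 2: 4 + 8 + 8 + 8 = 28
0 -> 7 -> 1 -> 2: 13 + 11 + 8 = 32
0 -> 5 -> 6 -> 7 -> 2: 4 + 8 + 6 + 12 = 30
0 -> 7 -> 2: 13 + 12 = 25
Best route has total 25.

25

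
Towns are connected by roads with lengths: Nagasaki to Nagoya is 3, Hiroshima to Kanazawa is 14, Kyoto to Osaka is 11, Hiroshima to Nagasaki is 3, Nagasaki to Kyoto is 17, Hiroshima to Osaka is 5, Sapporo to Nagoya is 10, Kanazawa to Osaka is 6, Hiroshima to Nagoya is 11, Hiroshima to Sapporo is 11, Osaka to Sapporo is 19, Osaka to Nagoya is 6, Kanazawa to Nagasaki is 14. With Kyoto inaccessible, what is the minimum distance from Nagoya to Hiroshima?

Some routes from Nagoya to Hiroshima avoiding Kyoto:
Nagoya -> Nagasaki -> Hiroshima: 3 + 3 = 6
Nagoya -> Osaka -> Hiroshima: 6 + 5 = 11
Nagoya -> Hiroshima: 11
Nagoya -> Sapporo -> Hiroshima: 10 + 11 = 21
The minimum is 6.

6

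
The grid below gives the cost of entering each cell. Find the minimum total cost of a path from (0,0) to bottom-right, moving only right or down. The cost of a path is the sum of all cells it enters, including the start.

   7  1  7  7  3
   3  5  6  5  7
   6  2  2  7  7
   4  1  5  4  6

31

Best path: (0,0)→(0,1)→(1,1)→(2,1)→(3,1)→(3,2)→(3,3)→(3,4)
Cost: 7 + 1 + 5 + 2 + 1 + 5 + 4 + 6 = 31
(Top row then right column would cost 45.)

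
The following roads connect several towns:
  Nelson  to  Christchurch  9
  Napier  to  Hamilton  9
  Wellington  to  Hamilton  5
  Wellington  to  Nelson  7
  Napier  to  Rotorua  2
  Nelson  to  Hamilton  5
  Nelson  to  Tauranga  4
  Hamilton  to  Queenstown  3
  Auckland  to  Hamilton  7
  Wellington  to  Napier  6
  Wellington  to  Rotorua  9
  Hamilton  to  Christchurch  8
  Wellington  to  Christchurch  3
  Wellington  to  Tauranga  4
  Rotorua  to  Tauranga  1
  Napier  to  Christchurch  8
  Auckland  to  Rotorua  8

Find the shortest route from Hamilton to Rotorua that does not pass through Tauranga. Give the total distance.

11

Comparing a few candidate routes:
Hamilton -> Christchurch -> Napier -> Rotorua: 8 + 8 + 2 = 18
Hamilton -> Auckland -> Rotorua: 7 + 8 = 15
Hamilton -> Napier -> Rotorua: 9 + 2 = 11
Hamilton -> Wellington -> Rotorua: 5 + 9 = 14
Hamilton -> Wellington -> Napier -> Rotorua: 5 + 6 + 2 = 13
Best route has total 11.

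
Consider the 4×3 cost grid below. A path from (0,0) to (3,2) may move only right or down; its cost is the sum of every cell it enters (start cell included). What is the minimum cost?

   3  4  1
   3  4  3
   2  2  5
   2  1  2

13

Cheapest: r0c0 → r1c0 → r2c0 → r2c1 → r3c1 → r3c2
  3 + 3 + 2 + 2 + 1 + 2 = 13
(Top row then right column would cost 18.)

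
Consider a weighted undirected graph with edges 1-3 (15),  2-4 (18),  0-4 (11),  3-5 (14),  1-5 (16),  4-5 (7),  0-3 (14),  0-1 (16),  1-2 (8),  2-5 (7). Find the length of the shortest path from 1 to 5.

15

Checking several routes:
1 → 5: 16
1 → 0 → 4 → 5: 16 + 11 + 7 = 34
1 → 0 → 3 → 5: 16 + 14 + 14 = 44
1 → 2 → 5: 8 + 7 = 15
1 → 2 → 4 → 5: 8 + 18 + 7 = 33
1 → 3 → 5: 15 + 14 = 29
Best route has total 15.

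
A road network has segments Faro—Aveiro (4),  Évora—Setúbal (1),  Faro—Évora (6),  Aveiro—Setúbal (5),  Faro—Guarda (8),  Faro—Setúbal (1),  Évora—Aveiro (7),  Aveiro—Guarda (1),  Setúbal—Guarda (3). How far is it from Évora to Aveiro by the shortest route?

5

A few of the Évora→Aveiro routes:
Évora→Setúbal→Faro→Aveiro: 1 + 1 + 4 = 6
Évora→Setúbal→Aveiro: 1 + 5 = 6
Évora→Setúbal→Guarda→Aveiro: 1 + 3 + 1 = 5
The minimum is 5 mi.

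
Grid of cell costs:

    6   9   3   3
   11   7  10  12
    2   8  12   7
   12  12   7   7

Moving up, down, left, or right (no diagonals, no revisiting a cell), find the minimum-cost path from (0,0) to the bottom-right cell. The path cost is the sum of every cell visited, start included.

Best path: r0c0 r0c1 r0c2 r0c3 r1c3 r2c3 r3c3
Cost: 6 + 9 + 3 + 3 + 12 + 7 + 7 = 47

47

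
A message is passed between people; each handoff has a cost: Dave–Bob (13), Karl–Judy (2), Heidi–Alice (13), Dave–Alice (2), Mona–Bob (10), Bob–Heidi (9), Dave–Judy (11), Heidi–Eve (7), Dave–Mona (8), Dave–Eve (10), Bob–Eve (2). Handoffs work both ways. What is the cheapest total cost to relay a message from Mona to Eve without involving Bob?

18

Paths from Mona to Eve avoiding Bob:
Mona - Dave - Eve: 8 + 10 = 18
Mona - Dave - Alice - Heidi - Eve: 8 + 2 + 13 + 7 = 30
Best route has total 18.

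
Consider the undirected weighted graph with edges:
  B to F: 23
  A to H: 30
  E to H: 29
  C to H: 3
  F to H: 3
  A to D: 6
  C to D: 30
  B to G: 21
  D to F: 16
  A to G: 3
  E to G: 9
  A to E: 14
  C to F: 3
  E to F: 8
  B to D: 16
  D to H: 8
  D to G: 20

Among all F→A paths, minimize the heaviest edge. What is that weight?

Checking several routes:
F -> D -> A: max(16, 6) = 16
F -> E -> A: max(8, 14) = 14
F -> C -> H -> D -> G -> A: max(3, 3, 8, 20, 3) = 20
F -> H -> D -> A: max(3, 8, 6) = 8
F -> C -> H -> D -> A: max(3, 3, 8, 6) = 8
F -> E -> G -> A: max(8, 9, 3) = 9
Best route has worst link 8.

8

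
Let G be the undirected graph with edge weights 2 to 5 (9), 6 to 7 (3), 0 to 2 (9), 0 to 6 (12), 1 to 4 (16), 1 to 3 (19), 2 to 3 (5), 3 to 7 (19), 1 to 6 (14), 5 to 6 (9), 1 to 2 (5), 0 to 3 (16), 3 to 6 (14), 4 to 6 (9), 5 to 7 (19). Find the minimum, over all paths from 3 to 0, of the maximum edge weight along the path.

9

A few of the 3→0 routes:
3 -> 2 -> 5 -> 6 -> 0: max(5, 9, 9, 12) = 12
3 -> 2 -> 1 -> 6 -> 0: max(5, 5, 14, 12) = 14
3 -> 2 -> 0: max(5, 9) = 9
3 -> 6 -> 1 -> 2 -> 0: max(14, 14, 5, 9) = 14
3 -> 6 -> 0: max(14, 12) = 14
Smallest bottleneck: 9.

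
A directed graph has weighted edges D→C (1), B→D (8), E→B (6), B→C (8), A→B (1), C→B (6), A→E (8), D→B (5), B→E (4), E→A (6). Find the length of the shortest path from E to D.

Routes from E to D:
E-A-B-D: 6 + 1 + 8 = 15
E-B-D: 6 + 8 = 14
Shortest: 14.

14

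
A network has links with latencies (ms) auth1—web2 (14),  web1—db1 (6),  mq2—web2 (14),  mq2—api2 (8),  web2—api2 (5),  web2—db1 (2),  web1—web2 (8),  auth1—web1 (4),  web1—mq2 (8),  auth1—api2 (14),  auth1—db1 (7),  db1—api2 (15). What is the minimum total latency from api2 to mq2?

A few of the api2→mq2 routes:
api2→web2→mq2: 5 + 14 = 19
api2→web2→db1→web1→mq2: 5 + 2 + 6 + 8 = 21
api2→web2→web1→mq2: 5 + 8 + 8 = 21
api2→mq2: 8
Shortest: 8 ms.

8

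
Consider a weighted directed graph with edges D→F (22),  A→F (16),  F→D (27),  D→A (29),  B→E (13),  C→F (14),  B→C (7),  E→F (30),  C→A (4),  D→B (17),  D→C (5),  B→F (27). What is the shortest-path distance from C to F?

Routes from C to F:
C-A-F: 4 + 16 = 20
C-F: 14
Shortest: 14.

14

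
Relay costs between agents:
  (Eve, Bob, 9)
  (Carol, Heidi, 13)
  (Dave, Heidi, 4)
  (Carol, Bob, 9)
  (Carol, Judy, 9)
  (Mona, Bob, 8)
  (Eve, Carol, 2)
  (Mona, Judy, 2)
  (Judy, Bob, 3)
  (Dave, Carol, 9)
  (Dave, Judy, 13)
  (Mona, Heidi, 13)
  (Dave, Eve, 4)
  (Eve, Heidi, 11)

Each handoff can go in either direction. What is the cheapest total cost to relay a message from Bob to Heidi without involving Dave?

18

Comparing a few candidate routes:
Bob-Mona-Heidi: 8 + 13 = 21
Bob-Eve-Heidi: 9 + 11 = 20
Bob-Judy-Mona-Heidi: 3 + 2 + 13 = 18
Shortest: 18.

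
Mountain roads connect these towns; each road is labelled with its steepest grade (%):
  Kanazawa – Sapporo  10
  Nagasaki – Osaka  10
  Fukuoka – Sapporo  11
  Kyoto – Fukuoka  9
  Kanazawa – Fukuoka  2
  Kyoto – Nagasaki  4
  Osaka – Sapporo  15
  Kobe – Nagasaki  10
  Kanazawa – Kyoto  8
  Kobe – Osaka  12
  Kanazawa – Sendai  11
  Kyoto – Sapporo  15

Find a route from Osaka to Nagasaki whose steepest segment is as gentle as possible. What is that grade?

10

A few of the Osaka→Nagasaki routes:
Osaka -> Kobe -> Nagasaki: max(12, 10) = 12
Osaka -> Sapporo -> Fukuoka -> Kyoto -> Nagasaki: max(15, 11, 9, 4) = 15
Osaka -> Nagasaki: max(10) = 10
The minimum achievable maximum is 10%.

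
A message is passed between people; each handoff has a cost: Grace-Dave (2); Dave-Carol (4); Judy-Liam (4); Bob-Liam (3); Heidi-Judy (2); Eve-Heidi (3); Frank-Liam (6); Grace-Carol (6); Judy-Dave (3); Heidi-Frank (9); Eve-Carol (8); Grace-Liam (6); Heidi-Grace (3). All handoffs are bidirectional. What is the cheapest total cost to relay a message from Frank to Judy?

A few of the Frank→Judy routes:
Frank→Heidi→Judy: 9 + 2 = 11
Frank→Liam→Grace→Dave→Judy: 6 + 6 + 2 + 3 = 17
Frank→Liam→Grace→Heidi→Judy: 6 + 6 + 3 + 2 = 17
Frank→Liam→Judy: 6 + 4 = 10
Best route has total 10.

10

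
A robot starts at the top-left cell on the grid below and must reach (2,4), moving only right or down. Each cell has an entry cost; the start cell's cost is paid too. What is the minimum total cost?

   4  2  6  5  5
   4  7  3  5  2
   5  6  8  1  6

27

One optimal route is (0,0)→(0,1)→(0,2)→(1,2)→(1,3)→(2,3)→(2,4).
Its cost is 4 + 2 + 6 + 3 + 5 + 1 + 6 = 27.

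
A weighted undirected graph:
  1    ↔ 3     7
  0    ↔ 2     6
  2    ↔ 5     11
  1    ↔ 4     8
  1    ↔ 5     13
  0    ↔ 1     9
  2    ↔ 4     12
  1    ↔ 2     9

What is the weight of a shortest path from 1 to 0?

9

Paths from 1 to 0:
1→0: 9
1→2→0: 9 + 6 = 15
1→4→2→0: 8 + 12 + 6 = 26
1→5→2→0: 13 + 11 + 6 = 30
Shortest: 9.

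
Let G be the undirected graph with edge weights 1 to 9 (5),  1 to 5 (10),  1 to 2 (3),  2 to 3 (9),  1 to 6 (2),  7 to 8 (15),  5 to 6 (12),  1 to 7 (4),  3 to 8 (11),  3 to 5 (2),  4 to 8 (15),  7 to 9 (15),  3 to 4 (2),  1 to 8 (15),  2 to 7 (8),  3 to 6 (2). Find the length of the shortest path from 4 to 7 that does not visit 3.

30

Paths from 4 to 7 avoiding 3:
4→8→1→7: 15 + 15 + 4 = 34
4→8→7: 15 + 15 = 30
4→8→1→9→7: 15 + 15 + 5 + 15 = 50
4→8→1→2→7: 15 + 15 + 3 + 8 = 41
The minimum is 30.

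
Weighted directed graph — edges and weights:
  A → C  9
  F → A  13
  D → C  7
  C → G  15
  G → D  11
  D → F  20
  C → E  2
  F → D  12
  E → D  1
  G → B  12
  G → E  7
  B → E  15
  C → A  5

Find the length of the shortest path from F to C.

19

Candidate routes:
F - A - C: 13 + 9 = 22
F - D - C: 12 + 7 = 19
The minimum is 19.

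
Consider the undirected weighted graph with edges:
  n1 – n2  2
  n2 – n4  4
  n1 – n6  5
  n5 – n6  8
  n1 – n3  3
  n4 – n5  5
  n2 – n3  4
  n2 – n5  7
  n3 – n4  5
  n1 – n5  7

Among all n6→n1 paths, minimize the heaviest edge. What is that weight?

5

Comparing a few candidate routes:
n6 - n1: max(5) = 5
n6 - n5 - n1: max(8, 7) = 8
n6 - n5 - n2 - n1: max(8, 7, 2) = 8
n6 - n5 - n2 - n4 - n3 - n1: max(8, 7, 4, 5, 3) = 8
n6 - n5 - n2 - n3 - n1: max(8, 7, 4, 3) = 8
Smallest bottleneck: 5.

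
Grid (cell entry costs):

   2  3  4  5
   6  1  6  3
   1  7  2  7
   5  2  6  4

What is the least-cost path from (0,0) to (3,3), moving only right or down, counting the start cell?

24

Cheapest: r0c0→r0c1→r1c1→r1c2→r2c2→r3c2→r3c3
  2 + 3 + 1 + 6 + 2 + 6 + 4 = 24
(Top row then right column would cost 28.)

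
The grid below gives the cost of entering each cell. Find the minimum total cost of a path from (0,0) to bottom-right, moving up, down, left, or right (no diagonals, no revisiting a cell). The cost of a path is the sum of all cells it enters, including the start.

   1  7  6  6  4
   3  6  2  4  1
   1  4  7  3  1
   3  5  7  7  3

21

One optimal route is r0c0→r1c0→r1c1→r1c2→r1c3→r1c4→r2c4→r3c4.
Its cost is 1 + 3 + 6 + 2 + 4 + 1 + 1 + 3 = 21.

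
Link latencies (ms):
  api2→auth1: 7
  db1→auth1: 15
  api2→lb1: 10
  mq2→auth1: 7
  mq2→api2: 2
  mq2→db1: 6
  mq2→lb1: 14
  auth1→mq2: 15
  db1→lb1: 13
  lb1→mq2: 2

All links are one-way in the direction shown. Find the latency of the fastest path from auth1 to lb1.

Routes from auth1 to lb1:
auth1-mq2-api2-lb1: 15 + 2 + 10 = 27
auth1-mq2-lb1: 15 + 14 = 29
auth1-mq2-db1-lb1: 15 + 6 + 13 = 34
Shortest: 27 ms.

27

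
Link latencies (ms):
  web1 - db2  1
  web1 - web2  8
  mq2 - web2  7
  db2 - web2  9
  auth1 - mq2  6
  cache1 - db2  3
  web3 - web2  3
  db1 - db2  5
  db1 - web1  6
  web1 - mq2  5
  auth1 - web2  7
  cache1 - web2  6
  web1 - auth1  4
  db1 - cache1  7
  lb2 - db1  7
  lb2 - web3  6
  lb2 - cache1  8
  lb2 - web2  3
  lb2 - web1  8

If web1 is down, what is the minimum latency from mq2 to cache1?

13

Comparing a few candidate routes:
mq2-web2-cache1: 7 + 6 = 13
mq2-auth1-web2-cache1: 6 + 7 + 6 = 19
mq2-web2-lb2-cache1: 7 + 3 + 8 = 18
The minimum is 13 ms.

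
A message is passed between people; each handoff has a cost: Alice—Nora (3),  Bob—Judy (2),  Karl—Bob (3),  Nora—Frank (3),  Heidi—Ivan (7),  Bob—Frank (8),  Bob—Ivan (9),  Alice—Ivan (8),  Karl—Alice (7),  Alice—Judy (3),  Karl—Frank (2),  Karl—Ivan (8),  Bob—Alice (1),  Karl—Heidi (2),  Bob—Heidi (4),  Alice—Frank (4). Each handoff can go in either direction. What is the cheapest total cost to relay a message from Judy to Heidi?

Checking several routes:
Judy → Bob → Heidi: 2 + 4 = 6
Judy → Bob → Karl → Heidi: 2 + 3 + 2 = 7
Judy → Alice → Bob → Heidi: 3 + 1 + 4 = 8
Best route has total 6.

6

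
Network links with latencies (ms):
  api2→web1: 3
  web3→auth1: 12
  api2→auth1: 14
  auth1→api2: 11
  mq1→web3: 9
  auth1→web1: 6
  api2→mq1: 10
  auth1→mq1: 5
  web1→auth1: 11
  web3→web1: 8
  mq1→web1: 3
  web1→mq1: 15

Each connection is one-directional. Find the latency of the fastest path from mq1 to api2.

Candidate routes:
mq1→web3→auth1→api2: 9 + 12 + 11 = 32
mq1→web1→auth1→api2: 3 + 11 + 11 = 25
mq1→web3→web1→auth1→api2: 9 + 8 + 11 + 11 = 39
Best route has total 25 ms.

25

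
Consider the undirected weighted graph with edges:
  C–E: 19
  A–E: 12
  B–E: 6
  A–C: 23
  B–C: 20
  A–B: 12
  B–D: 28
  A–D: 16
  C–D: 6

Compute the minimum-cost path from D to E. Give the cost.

25

Some routes from D to E:
D -> C -> E: 6 + 19 = 25
D -> C -> B -> E: 6 + 20 + 6 = 32
D -> A -> E: 16 + 12 = 28
D -> A -> B -> E: 16 + 12 + 6 = 34
D -> B -> E: 28 + 6 = 34
Best route has total 25.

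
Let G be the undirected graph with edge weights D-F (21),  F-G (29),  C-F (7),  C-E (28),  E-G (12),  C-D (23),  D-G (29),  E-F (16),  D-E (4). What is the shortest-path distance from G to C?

Comparing a few candidate routes:
G → E → F → C: 12 + 16 + 7 = 35
G → E → D → C: 12 + 4 + 23 = 39
G → E → D → F → C: 12 + 4 + 21 + 7 = 44
G → D → C: 29 + 23 = 52
G → E → C: 12 + 28 = 40
G → F → C: 29 + 7 = 36
The minimum is 35.

35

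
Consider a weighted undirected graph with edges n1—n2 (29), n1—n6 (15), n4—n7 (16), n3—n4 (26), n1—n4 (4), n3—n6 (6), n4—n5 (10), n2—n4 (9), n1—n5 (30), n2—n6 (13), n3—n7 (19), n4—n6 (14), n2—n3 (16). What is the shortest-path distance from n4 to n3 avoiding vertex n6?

25

Candidate routes:
n4→n7→n3: 16 + 19 = 35
n4→n5→n1→n2→n3: 10 + 30 + 29 + 16 = 85
n4→n2→n3: 9 + 16 = 25
n4→n3: 26
n4→n1→n2→n3: 4 + 29 + 16 = 49
Shortest: 25.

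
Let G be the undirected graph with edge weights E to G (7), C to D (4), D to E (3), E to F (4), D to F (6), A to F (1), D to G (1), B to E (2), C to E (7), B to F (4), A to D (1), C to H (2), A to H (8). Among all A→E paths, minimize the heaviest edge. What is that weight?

3

Checking several routes:
A -> D -> E: max(1, 3) = 3
A -> F -> B -> E: max(1, 4, 2) = 4
A -> F -> E: max(1, 4) = 4
Smallest bottleneck: 3.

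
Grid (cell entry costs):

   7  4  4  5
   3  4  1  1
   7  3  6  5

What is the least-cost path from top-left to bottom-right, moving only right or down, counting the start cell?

Best path: (0,0) → (1,0) → (1,1) → (1,2) → (1,3) → (2,3)
Cost: 7 + 3 + 4 + 1 + 1 + 5 = 21
For comparison, the top-then-right route costs 26.

21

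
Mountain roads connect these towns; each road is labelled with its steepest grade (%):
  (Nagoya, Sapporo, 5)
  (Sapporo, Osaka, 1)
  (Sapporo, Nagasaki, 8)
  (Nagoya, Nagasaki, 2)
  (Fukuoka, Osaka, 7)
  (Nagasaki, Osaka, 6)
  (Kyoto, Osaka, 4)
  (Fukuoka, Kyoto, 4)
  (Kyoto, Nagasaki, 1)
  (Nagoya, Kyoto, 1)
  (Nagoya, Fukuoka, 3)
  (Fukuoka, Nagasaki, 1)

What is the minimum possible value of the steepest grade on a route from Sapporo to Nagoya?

4

A few of the Sapporo→Nagoya routes:
Sapporo - Osaka - Kyoto - Fukuoka - Nagasaki - Nagoya: max(1, 4, 4, 1, 2) = 4
Sapporo - Osaka - Kyoto - Nagasaki - Nagoya: max(1, 4, 1, 2) = 4
Sapporo - Osaka - Kyoto - Nagoya: max(1, 4, 1) = 4
Sapporo - Nagoya: max(5) = 5
Sapporo - Osaka - Kyoto - Fukuoka - Nagoya: max(1, 4, 4, 3) = 4
Sapporo - Osaka - Kyoto - Nagasaki - Fukuoka - Nagoya: max(1, 4, 1, 1, 3) = 4
Best route has worst link 4%.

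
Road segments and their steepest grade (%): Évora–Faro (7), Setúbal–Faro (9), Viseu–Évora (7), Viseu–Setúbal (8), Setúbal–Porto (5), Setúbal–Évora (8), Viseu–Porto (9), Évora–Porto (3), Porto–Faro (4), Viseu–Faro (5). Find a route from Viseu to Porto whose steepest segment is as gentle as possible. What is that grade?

5

A few of the Viseu→Porto routes:
Viseu-Faro-Évora-Porto: max(5, 7, 3) = 7
Viseu-Évora-Porto: max(7, 3) = 7
Viseu-Faro-Porto: max(5, 4) = 5
The minimum achievable maximum is 5%.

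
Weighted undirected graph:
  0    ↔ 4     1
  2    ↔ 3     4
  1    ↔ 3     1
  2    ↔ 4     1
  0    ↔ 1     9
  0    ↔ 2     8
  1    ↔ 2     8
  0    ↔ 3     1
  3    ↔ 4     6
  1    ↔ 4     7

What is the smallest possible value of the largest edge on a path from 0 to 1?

A few of the 0→1 routes:
0 → 4 → 3 → 1: max(1, 6, 1) = 6
0 → 3 → 4 → 1: max(1, 6, 7) = 7
0 → 3 → 2 → 4 → 1: max(1, 4, 1, 7) = 7
0 → 3 → 1: max(1, 1) = 1
0 → 4 → 2 → 3 → 1: max(1, 1, 4, 1) = 4
Smallest bottleneck: 1.

1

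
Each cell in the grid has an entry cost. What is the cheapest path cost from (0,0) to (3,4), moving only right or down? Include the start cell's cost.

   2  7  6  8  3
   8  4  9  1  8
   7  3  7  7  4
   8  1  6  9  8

40

One optimal route is (0,0)→(0,1)→(1,1)→(2,1)→(3,1)→(3,2)→(3,3)→(3,4).
Its cost is 2 + 7 + 4 + 3 + 1 + 6 + 9 + 8 = 40.
(Top row then right column would cost 46.)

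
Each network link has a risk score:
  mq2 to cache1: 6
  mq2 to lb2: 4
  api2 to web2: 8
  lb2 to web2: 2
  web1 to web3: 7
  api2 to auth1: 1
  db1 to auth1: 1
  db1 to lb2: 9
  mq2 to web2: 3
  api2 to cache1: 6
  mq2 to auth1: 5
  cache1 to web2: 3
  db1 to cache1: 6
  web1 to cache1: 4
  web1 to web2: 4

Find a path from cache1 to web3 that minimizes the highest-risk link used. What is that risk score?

7

Some routes from cache1 to web3:
cache1 - db1 - auth1 - mq2 - web2 - web1 - web3: max(6, 1, 5, 3, 4, 7) = 7
cache1 - db1 - auth1 - mq2 - lb2 - web2 - web1 - web3: max(6, 1, 5, 4, 2, 4, 7) = 7
cache1 - mq2 - web2 - web1 - web3: max(6, 3, 4, 7) = 7
cache1 - mq2 - lb2 - web2 - web1 - web3: max(6, 4, 2, 4, 7) = 7
cache1 - web2 - web1 - web3: max(3, 4, 7) = 7
Smallest bottleneck: 7.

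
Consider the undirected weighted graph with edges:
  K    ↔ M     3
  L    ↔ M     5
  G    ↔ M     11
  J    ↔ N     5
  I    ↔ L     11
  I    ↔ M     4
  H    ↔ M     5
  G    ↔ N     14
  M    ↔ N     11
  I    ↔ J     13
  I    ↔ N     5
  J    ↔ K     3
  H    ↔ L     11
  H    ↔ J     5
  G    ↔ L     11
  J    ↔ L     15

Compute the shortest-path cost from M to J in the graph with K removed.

Comparing a few candidate routes:
M-N-J: 11 + 5 = 16
M-I-N-J: 4 + 5 + 5 = 14
M-I-J: 4 + 13 = 17
M-H-J: 5 + 5 = 10
Shortest: 10.

10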